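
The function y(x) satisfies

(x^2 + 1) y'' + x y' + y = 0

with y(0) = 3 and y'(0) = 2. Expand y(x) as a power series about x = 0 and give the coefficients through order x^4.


Ansatz: y(x) = sum_{n>=0} a_n x^n, so y'(x) = sum_{n>=1} n a_n x^(n-1) and y''(x) = sum_{n>=2} n(n-1) a_n x^(n-2).
Substitute into P(x) y'' + Q(x) y' + R(x) y = 0 with P(x) = x^2 + 1, Q(x) = x, R(x) = 1, and match powers of x.
Initial conditions: a_0 = 3, a_1 = 2.
Setting the coefficient of each power of x to zero and solving order by order (substituting the coefficients already found):
  x^0: 2 a_2 + a_0 = 0  ->  2 a_2 = -a_0 = -3  ->  a_2 = -3/2
  x^1: 6 a_3 + 2 a_1 = 0  ->  6 a_3 = -2 a_1 = -4  ->  a_3 = -2/3
  x^2: 12 a_4 + 5 a_2 = 0  ->  12 a_4 = -5 a_2 = 15/2  ->  a_4 = 5/8
Truncated series: y(x) = 3 + 2 x - (3/2) x^2 - (2/3) x^3 + (5/8) x^4 + O(x^5).

a_0 = 3; a_1 = 2; a_2 = -3/2; a_3 = -2/3; a_4 = 5/8


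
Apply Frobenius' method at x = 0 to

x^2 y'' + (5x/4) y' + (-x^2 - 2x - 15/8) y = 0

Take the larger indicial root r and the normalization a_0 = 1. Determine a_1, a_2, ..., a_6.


Write in Frobenius form y'' + (p(x)/x) y' + (q(x)/x^2) y = 0:
  p(x) = 5/4,  q(x) = -x^2 - 2x - 15/8.
Indicial equation: r(r-1) + (5/4) r + (-15/8) = 0 -> roots r_1 = 5/4, r_2 = -3/2.
Take r = r_1 = 5/4. Let y(x) = x^r sum_{n>=0} a_n x^n with a_0 = 1.
Substitute y = x^r sum a_n x^n and match x^{r+n}. The recurrence is
  D(n) a_n - 2 a_{n-1} - 1 a_{n-2} = 0,  where D(n) = (r+n)(r+n-1) + (5/4)(r+n) + (-15/8).
  a_n = [2 a_{n-1} + 1 a_{n-2}] / D(n).
Since the indicial polynomial factors as (r - r_1)(r - r_2), D(n) = (r_1 + n - r_1)(r_1 + n - r_2) = n(n + 11/4).
Evaluating step by step (a_0 = 1):
  n = 1: D(1) = 1(1 + 11/4) = 15/4; numerator = 2(1) = 2; a_1 = (2)/(15/4) = 8/15
  n = 2: D(2) = 2(2 + 11/4) = 19/2; numerator = 2(8/15) + 1(1) = 31/15; a_2 = (31/15)/(19/2) = 62/285
  n = 3: D(3) = 3(3 + 11/4) = 69/4; numerator = 2(62/285) + 1(8/15) = 92/95; a_3 = (92/95)/(69/4) = 16/285
  n = 4: D(4) = 4(4 + 11/4) = 27; numerator = 2(16/285) + 1(62/285) = 94/285; a_4 = (94/285)/(27) = 94/7695
  n = 5: D(5) = 5(5 + 11/4) = 155/4; numerator = 2(94/7695) + 1(16/285) = 124/1539; a_5 = (124/1539)/(155/4) = 16/7695
  n = 6: D(6) = 6(6 + 11/4) = 105/2; numerator = 2(16/7695) + 1(94/7695) = 14/855; a_6 = (14/855)/(105/2) = 4/12825

r = 5/4; a_0 = 1; a_1 = 8/15; a_2 = 62/285; a_3 = 16/285; a_4 = 94/7695; a_5 = 16/7695; a_6 = 4/12825


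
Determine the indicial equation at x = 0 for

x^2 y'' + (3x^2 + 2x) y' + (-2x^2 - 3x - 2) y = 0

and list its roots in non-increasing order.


Divide by x^2 to reach normal form y'' + P_1(x) y' + P_2(x) y = 0 with P_1(x) = 3 + 2/x and P_2(x) = -2 - 3/x - 2/x^2.
x = 0 is a singular point because the y'-coefficient 3 + 2/x has a pole at x = 0 and the y-coefficient -2 - 3/x - 2/x^2 has a pole at x = 0.
It is a regular singular point because x P_1(x) = p(x) = 3x + 2 and x^2 P_2(x) = q(x) = -2x^2 - 3x - 2 are polynomials, hence analytic at x = 0.
p(0) = 2,  q(0) = -2.
Indicial equation: r(r-1) + p(0) r + q(0) = 0, i.e. r^2 + (p(0) - 1) r + q(0) = 0, i.e. r^2 + 1 r - 2 = 0.
Discriminant: (1)^2 - 4(-2) = 9, so r = (-1 ± 3)/2.
Solving: r_1 = 1, r_2 = -2.

indicial: r^2 + 1 r - 2 = 0; roots r_1 = 1, r_2 = -2


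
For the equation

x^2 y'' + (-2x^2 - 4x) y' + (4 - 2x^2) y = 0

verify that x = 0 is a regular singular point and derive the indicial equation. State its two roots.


Divide by x^2 to reach normal form y'' + P_1(x) y' + P_2(x) y = 0 with P_1(x) = -2 - 4/x and P_2(x) = -2 + 4/x^2.
x = 0 is a singular point because the y'-coefficient -2 - 4/x has a pole at x = 0 and the y-coefficient -2 + 4/x^2 has a pole at x = 0.
It is a regular singular point because x P_1(x) = p(x) = -2x - 4 and x^2 P_2(x) = q(x) = 4 - 2x^2 are polynomials, hence analytic at x = 0.
p(0) = -4,  q(0) = 4.
Indicial equation: r(r-1) + p(0) r + q(0) = 0, i.e. r^2 + (p(0) - 1) r + q(0) = 0, i.e. r^2 - 5 r + 4 = 0.
Discriminant: (-5)^2 - 4(4) = 9, so r = (5 ± 3)/2.
Solving: r_1 = 4, r_2 = 1.

indicial: r^2 - 5 r + 4 = 0; roots r_1 = 4, r_2 = 1


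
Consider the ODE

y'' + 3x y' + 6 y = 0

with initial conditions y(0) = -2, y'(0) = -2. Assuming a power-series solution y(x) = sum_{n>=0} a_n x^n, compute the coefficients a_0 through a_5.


Ansatz: y(x) = sum_{n>=0} a_n x^n, so y'(x) = sum_{n>=1} n a_n x^(n-1) and y''(x) = sum_{n>=2} n(n-1) a_n x^(n-2).
Substitute into P(x) y'' + Q(x) y' + R(x) y = 0 with P(x) = 1, Q(x) = 3x, R(x) = 6, and match powers of x.
Initial conditions: a_0 = -2, a_1 = -2.
Setting the coefficient of each power of x to zero and solving order by order (substituting the coefficients already found):
  x^0: 2 a_2 + 6 a_0 = 0  ->  2 a_2 = -6 a_0 = 12  ->  a_2 = 6
  x^1: 6 a_3 + 9 a_1 = 0  ->  6 a_3 = -9 a_1 = 18  ->  a_3 = 3
  x^2: 12 a_4 + 12 a_2 = 0  ->  12 a_4 = -12 a_2 = -72  ->  a_4 = -6
  x^3: 20 a_5 + 15 a_3 = 0  ->  20 a_5 = -15 a_3 = -45  ->  a_5 = -9/4
Truncated series: y(x) = -2 - 2 x + 6 x^2 + 3 x^3 - 6 x^4 - (9/4) x^5 + O(x^6).

a_0 = -2; a_1 = -2; a_2 = 6; a_3 = 3; a_4 = -6; a_5 = -9/4


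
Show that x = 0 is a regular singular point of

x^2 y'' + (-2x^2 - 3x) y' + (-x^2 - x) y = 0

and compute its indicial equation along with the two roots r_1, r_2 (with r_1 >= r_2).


Divide by x^2 to reach normal form y'' + P_1(x) y' + P_2(x) y = 0 with P_1(x) = -2 - 3/x and P_2(x) = -1 - 1/x.
x = 0 is a singular point because the y'-coefficient -2 - 3/x has a pole at x = 0 and the y-coefficient -1 - 1/x has a pole at x = 0.
It is a regular singular point because x P_1(x) = p(x) = -2x - 3 and x^2 P_2(x) = q(x) = -x^2 - x are polynomials, hence analytic at x = 0.
p(0) = -3,  q(0) = 0.
Indicial equation: r(r-1) + p(0) r + q(0) = 0, i.e. r^2 + (p(0) - 1) r + q(0) = 0, i.e. r^2 - 4 r = 0.
Discriminant: (-4)^2 - 4(0) = 16, so r = (4 ± 4)/2.
Solving: r_1 = 4, r_2 = 0.

indicial: r^2 - 4 r = 0; roots r_1 = 4, r_2 = 0


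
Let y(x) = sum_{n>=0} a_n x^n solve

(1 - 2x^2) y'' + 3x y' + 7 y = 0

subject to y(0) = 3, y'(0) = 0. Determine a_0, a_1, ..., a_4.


Ansatz: y(x) = sum_{n>=0} a_n x^n, so y'(x) = sum_{n>=1} n a_n x^(n-1) and y''(x) = sum_{n>=2} n(n-1) a_n x^(n-2).
Substitute into P(x) y'' + Q(x) y' + R(x) y = 0 with P(x) = 1 - 2x^2, Q(x) = 3x, R(x) = 7, and match powers of x.
Initial conditions: a_0 = 3, a_1 = 0.
Setting the coefficient of each power of x to zero and solving order by order (substituting the coefficients already found):
  x^0: 2 a_2 + 7 a_0 = 0  ->  2 a_2 = -7 a_0 = -21  ->  a_2 = -21/2
  x^1: 6 a_3 + 10 a_1 = 0  ->  6 a_3 = -10 a_1 = 0  ->  a_3 = 0
  x^2: 12 a_4 + 9 a_2 = 0  ->  12 a_4 = -9 a_2 = 189/2  ->  a_4 = 63/8
Truncated series: y(x) = 3 - (21/2) x^2 + (63/8) x^4 + O(x^5).

a_0 = 3; a_1 = 0; a_2 = -21/2; a_3 = 0; a_4 = 63/8


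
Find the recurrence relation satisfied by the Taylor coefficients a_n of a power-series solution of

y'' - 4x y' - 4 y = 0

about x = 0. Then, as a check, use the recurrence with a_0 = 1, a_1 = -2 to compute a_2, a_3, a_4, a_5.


Substitute y = sum_n a_n x^n.
y''(x) has coefficient (n+2)(n+1) a_{n+2} at x^n;
-4 x y'(x) has coefficient -4 n a_n at x^n (shift);
-4 y(x) has coefficient -4 a_n at x^n.
Matching x^n: (n+2)(n+1) a_{n+2} + (-4n - 4) a_n = 0.
Thus a_{n+2} = (4n + 4) / ((n+1)(n+2)) * a_n.

Check with a_0 = 1, a_1 = -2 (apply the recurrence for n = 0, 1, 2, 3): a_0 = 1, a_1 = -2, a_2 = 2, a_3 = -8/3, a_4 = 2, a_5 = -32/15.

a_(n+2) = (4n + 4) / ((n+1)(n+2)) * a_n; check: a_0 = 1, a_1 = -2, a_2 = 2, a_3 = -8/3, a_4 = 2, a_5 = -32/15


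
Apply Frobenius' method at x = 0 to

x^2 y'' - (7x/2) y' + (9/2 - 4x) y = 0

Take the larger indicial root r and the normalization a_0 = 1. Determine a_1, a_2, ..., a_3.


Write in Frobenius form y'' + (p(x)/x) y' + (q(x)/x^2) y = 0:
  p(x) = -7/2,  q(x) = 9/2 - 4x.
Indicial equation: r(r-1) + (-7/2) r + (9/2) = 0 -> roots r_1 = 3, r_2 = 3/2.
Take r = r_1 = 3. Let y(x) = x^r sum_{n>=0} a_n x^n with a_0 = 1.
Substitute y = x^r sum a_n x^n and match x^{r+n}. The recurrence is
  D(n) a_n - 4 a_{n-1} = 0,  where D(n) = (r+n)(r+n-1) + (-7/2)(r+n) + (9/2).
  a_n = 4 / D(n) * a_{n-1}.
Since the indicial polynomial factors as (r - r_1)(r - r_2), D(n) = (r_1 + n - r_1)(r_1 + n - r_2) = n(n + 3/2).
Evaluating step by step (a_0 = 1):
  n = 1: D(1) = 1(1 + 3/2) = 5/2; numerator = 4(1) = 4; a_1 = (4)/(5/2) = 8/5
  n = 2: D(2) = 2(2 + 3/2) = 7; numerator = 4(8/5) = 32/5; a_2 = (32/5)/(7) = 32/35
  n = 3: D(3) = 3(3 + 3/2) = 27/2; numerator = 4(32/35) = 128/35; a_3 = (128/35)/(27/2) = 256/945

r = 3; a_0 = 1; a_1 = 8/5; a_2 = 32/35; a_3 = 256/945


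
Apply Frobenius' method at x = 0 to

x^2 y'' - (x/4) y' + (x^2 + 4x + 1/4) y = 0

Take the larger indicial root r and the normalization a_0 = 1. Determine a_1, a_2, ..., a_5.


Write in Frobenius form y'' + (p(x)/x) y' + (q(x)/x^2) y = 0:
  p(x) = -1/4,  q(x) = x^2 + 4x + 1/4.
Indicial equation: r(r-1) + (-1/4) r + (1/4) = 0 -> roots r_1 = 1, r_2 = 1/4.
Take r = r_1 = 1. Let y(x) = x^r sum_{n>=0} a_n x^n with a_0 = 1.
Substitute y = x^r sum a_n x^n and match x^{r+n}. The recurrence is
  D(n) a_n + 4 a_{n-1} + 1 a_{n-2} = 0,  where D(n) = (r+n)(r+n-1) + (-1/4)(r+n) + (1/4).
  a_n = [-4 a_{n-1} - 1 a_{n-2}] / D(n).
Since the indicial polynomial factors as (r - r_1)(r - r_2), D(n) = (r_1 + n - r_1)(r_1 + n - r_2) = n(n + 3/4).
Evaluating step by step (a_0 = 1):
  n = 1: D(1) = 1(1 + 3/4) = 7/4; numerator = -4(1) = -4; a_1 = (-4)/(7/4) = -16/7
  n = 2: D(2) = 2(2 + 3/4) = 11/2; numerator = -4(-16/7) - 1(1) = 57/7; a_2 = (57/7)/(11/2) = 114/77
  n = 3: D(3) = 3(3 + 3/4) = 45/4; numerator = -4(114/77) - 1(-16/7) = -40/11; a_3 = (-40/11)/(45/4) = -32/99
  n = 4: D(4) = 4(4 + 3/4) = 19; numerator = -4(-32/99) - 1(114/77) = -130/693; a_4 = (-130/693)/(19) = -130/13167
  n = 5: D(5) = 5(5 + 3/4) = 115/4; numerator = -4(-130/13167) - 1(-32/99) = 1592/4389; a_5 = (1592/4389)/(115/4) = 6368/504735

r = 1; a_0 = 1; a_1 = -16/7; a_2 = 114/77; a_3 = -32/99; a_4 = -130/13167; a_5 = 6368/504735


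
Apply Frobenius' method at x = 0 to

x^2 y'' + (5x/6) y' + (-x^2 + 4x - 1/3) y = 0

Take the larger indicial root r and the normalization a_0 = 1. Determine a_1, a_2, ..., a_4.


Write in Frobenius form y'' + (p(x)/x) y' + (q(x)/x^2) y = 0:
  p(x) = 5/6,  q(x) = -x^2 + 4x - 1/3.
Indicial equation: r(r-1) + (5/6) r + (-1/3) = 0 -> roots r_1 = 2/3, r_2 = -1/2.
Take r = r_1 = 2/3. Let y(x) = x^r sum_{n>=0} a_n x^n with a_0 = 1.
Substitute y = x^r sum a_n x^n and match x^{r+n}. The recurrence is
  D(n) a_n + 4 a_{n-1} - 1 a_{n-2} = 0,  where D(n) = (r+n)(r+n-1) + (5/6)(r+n) + (-1/3).
  a_n = [-4 a_{n-1} + 1 a_{n-2}] / D(n).
Since the indicial polynomial factors as (r - r_1)(r - r_2), D(n) = (r_1 + n - r_1)(r_1 + n - r_2) = n(n + 7/6).
Evaluating step by step (a_0 = 1):
  n = 1: D(1) = 1(1 + 7/6) = 13/6; numerator = -4(1) = -4; a_1 = (-4)/(13/6) = -24/13
  n = 2: D(2) = 2(2 + 7/6) = 19/3; numerator = -4(-24/13) + 1(1) = 109/13; a_2 = (109/13)/(19/3) = 327/247
  n = 3: D(3) = 3(3 + 7/6) = 25/2; numerator = -4(327/247) + 1(-24/13) = -1764/247; a_3 = (-1764/247)/(25/2) = -3528/6175
  n = 4: D(4) = 4(4 + 7/6) = 62/3; numerator = -4(-3528/6175) + 1(327/247) = 1173/325; a_4 = (1173/325)/(62/3) = 3519/20150

r = 2/3; a_0 = 1; a_1 = -24/13; a_2 = 327/247; a_3 = -3528/6175; a_4 = 3519/20150


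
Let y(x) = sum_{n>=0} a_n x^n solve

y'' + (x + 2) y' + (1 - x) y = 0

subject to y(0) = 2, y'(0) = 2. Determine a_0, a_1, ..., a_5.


Ansatz: y(x) = sum_{n>=0} a_n x^n, so y'(x) = sum_{n>=1} n a_n x^(n-1) and y''(x) = sum_{n>=2} n(n-1) a_n x^(n-2).
Substitute into P(x) y'' + Q(x) y' + R(x) y = 0 with P(x) = 1, Q(x) = x + 2, R(x) = 1 - x, and match powers of x.
Initial conditions: a_0 = 2, a_1 = 2.
Setting the coefficient of each power of x to zero and solving order by order (substituting the coefficients already found):
  x^0: 2 a_2 + 2 a_1 + a_0 = 0  ->  2 a_2 = -2 a_1 - a_0 = -6  ->  a_2 = -3
  x^1: 6 a_3 + 4 a_2 + 2 a_1 - a_0 = 0  ->  6 a_3 = -4 a_2 - 2 a_1 + a_0 = 10  ->  a_3 = 5/3
  x^2: 12 a_4 + 6 a_3 + 3 a_2 - a_1 = 0  ->  12 a_4 = -6 a_3 - 3 a_2 + a_1 = 1  ->  a_4 = 1/12
  x^3: 20 a_5 + 8 a_4 + 4 a_3 - a_2 = 0  ->  20 a_5 = -8 a_4 - 4 a_3 + a_2 = -31/3  ->  a_5 = -31/60
Truncated series: y(x) = 2 + 2 x - 3 x^2 + (5/3) x^3 + (1/12) x^4 - (31/60) x^5 + O(x^6).

a_0 = 2; a_1 = 2; a_2 = -3; a_3 = 5/3; a_4 = 1/12; a_5 = -31/60


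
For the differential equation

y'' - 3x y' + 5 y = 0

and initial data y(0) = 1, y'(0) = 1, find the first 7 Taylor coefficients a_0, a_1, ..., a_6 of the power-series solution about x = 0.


Ansatz: y(x) = sum_{n>=0} a_n x^n, so y'(x) = sum_{n>=1} n a_n x^(n-1) and y''(x) = sum_{n>=2} n(n-1) a_n x^(n-2).
Substitute into P(x) y'' + Q(x) y' + R(x) y = 0 with P(x) = 1, Q(x) = -3x, R(x) = 5, and match powers of x.
Initial conditions: a_0 = 1, a_1 = 1.
Setting the coefficient of each power of x to zero and solving order by order (substituting the coefficients already found):
  x^0: 2 a_2 + 5 a_0 = 0  ->  2 a_2 = -5 a_0 = -5  ->  a_2 = -5/2
  x^1: 6 a_3 + 2 a_1 = 0  ->  6 a_3 = -2 a_1 = -2  ->  a_3 = -1/3
  x^2: 12 a_4 - a_2 = 0  ->  12 a_4 = a_2 = -5/2  ->  a_4 = -5/24
  x^3: 20 a_5 - 4 a_3 = 0  ->  20 a_5 = 4 a_3 = -4/3  ->  a_5 = -1/15
  x^4: 30 a_6 - 7 a_4 = 0  ->  30 a_6 = 7 a_4 = -35/24  ->  a_6 = -7/144
Truncated series: y(x) = 1 + x - (5/2) x^2 - (1/3) x^3 - (5/24) x^4 - (1/15) x^5 - (7/144) x^6 + O(x^7).

a_0 = 1; a_1 = 1; a_2 = -5/2; a_3 = -1/3; a_4 = -5/24; a_5 = -1/15; a_6 = -7/144


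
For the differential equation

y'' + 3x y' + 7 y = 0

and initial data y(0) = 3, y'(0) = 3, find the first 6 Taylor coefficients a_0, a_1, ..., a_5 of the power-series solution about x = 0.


Ansatz: y(x) = sum_{n>=0} a_n x^n, so y'(x) = sum_{n>=1} n a_n x^(n-1) and y''(x) = sum_{n>=2} n(n-1) a_n x^(n-2).
Substitute into P(x) y'' + Q(x) y' + R(x) y = 0 with P(x) = 1, Q(x) = 3x, R(x) = 7, and match powers of x.
Initial conditions: a_0 = 3, a_1 = 3.
Setting the coefficient of each power of x to zero and solving order by order (substituting the coefficients already found):
  x^0: 2 a_2 + 7 a_0 = 0  ->  2 a_2 = -7 a_0 = -21  ->  a_2 = -21/2
  x^1: 6 a_3 + 10 a_1 = 0  ->  6 a_3 = -10 a_1 = -30  ->  a_3 = -5
  x^2: 12 a_4 + 13 a_2 = 0  ->  12 a_4 = -13 a_2 = 273/2  ->  a_4 = 91/8
  x^3: 20 a_5 + 16 a_3 = 0  ->  20 a_5 = -16 a_3 = 80  ->  a_5 = 4
Truncated series: y(x) = 3 + 3 x - (21/2) x^2 - 5 x^3 + (91/8) x^4 + 4 x^5 + O(x^6).

a_0 = 3; a_1 = 3; a_2 = -21/2; a_3 = -5; a_4 = 91/8; a_5 = 4


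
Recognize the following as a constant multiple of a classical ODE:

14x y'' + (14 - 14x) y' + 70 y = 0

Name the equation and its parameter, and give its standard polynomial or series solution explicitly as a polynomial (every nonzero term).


All three coefficients share the factor 14; dividing through by 14 gives  x y'' + (1 - x) y' + 5 y = 0.
This matches the Laguerre equation x y'' + (1 - x) y' + n y = 0 with n = 5; the polynomial solution is L_5(x).
With y = sum_k a_k x^k, matching x^k gives (k+1)k a_{k+1} + (k+1) a_{k+1} - k a_k + n a_k = 0, i.e. (k+1)^2 a_{k+1} = (k - n) a_k = (k - 5) a_k. The right side vanishes at k = 5, so the series terminates at degree 5.
Standard normalization L_n(0) = 1 gives a_0 = 1. Work upward with a_{k+1} = (k - 5) a_k / (k+1)^2:
  a_1 = (0 - 5)(1) / 1^2 = -5/1 = -5
  a_2 = (1 - 5)(-5) / 2^2 = 20/4 = 5
  a_3 = (2 - 5)(5) / 3^2 = -15/9 = -5/3
  a_4 = (3 - 5)(-5/3) / 4^2 = (10/3)/16 = 5/24
  a_5 = (4 - 5)(5/24) / 5^2 = (-5/24)/25 = -1/120
Hence L_5(x) = -x^5/120 + 5 x^4/24 - 5 x^3/3 + 5 x^2 - 5 x + 1.

L_5(x); series = -x^5/120 + 5 x^4/24 - 5 x^3/3 + 5 x^2 - 5 x + 1


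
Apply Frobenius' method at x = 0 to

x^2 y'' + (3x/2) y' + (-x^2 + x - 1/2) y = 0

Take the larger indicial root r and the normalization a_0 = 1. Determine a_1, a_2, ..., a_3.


Write in Frobenius form y'' + (p(x)/x) y' + (q(x)/x^2) y = 0:
  p(x) = 3/2,  q(x) = -x^2 + x - 1/2.
Indicial equation: r(r-1) + (3/2) r + (-1/2) = 0 -> roots r_1 = 1/2, r_2 = -1.
Take r = r_1 = 1/2. Let y(x) = x^r sum_{n>=0} a_n x^n with a_0 = 1.
Substitute y = x^r sum a_n x^n and match x^{r+n}. The recurrence is
  D(n) a_n + 1 a_{n-1} - 1 a_{n-2} = 0,  where D(n) = (r+n)(r+n-1) + (3/2)(r+n) + (-1/2).
  a_n = [-1 a_{n-1} + 1 a_{n-2}] / D(n).
Since the indicial polynomial factors as (r - r_1)(r - r_2), D(n) = (r_1 + n - r_1)(r_1 + n - r_2) = n(n + 3/2).
Evaluating step by step (a_0 = 1):
  n = 1: D(1) = 1(1 + 3/2) = 5/2; numerator = -1(1) = -1; a_1 = (-1)/(5/2) = -2/5
  n = 2: D(2) = 2(2 + 3/2) = 7; numerator = -1(-2/5) + 1(1) = 7/5; a_2 = (7/5)/(7) = 1/5
  n = 3: D(3) = 3(3 + 3/2) = 27/2; numerator = -1(1/5) + 1(-2/5) = -3/5; a_3 = (-3/5)/(27/2) = -2/45

r = 1/2; a_0 = 1; a_1 = -2/5; a_2 = 1/5; a_3 = -2/45


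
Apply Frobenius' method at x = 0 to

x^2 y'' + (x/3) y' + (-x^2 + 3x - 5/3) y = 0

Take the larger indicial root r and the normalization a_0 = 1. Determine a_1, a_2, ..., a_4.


Write in Frobenius form y'' + (p(x)/x) y' + (q(x)/x^2) y = 0:
  p(x) = 1/3,  q(x) = -x^2 + 3x - 5/3.
Indicial equation: r(r-1) + (1/3) r + (-5/3) = 0 -> roots r_1 = 5/3, r_2 = -1.
Take r = r_1 = 5/3. Let y(x) = x^r sum_{n>=0} a_n x^n with a_0 = 1.
Substitute y = x^r sum a_n x^n and match x^{r+n}. The recurrence is
  D(n) a_n + 3 a_{n-1} - 1 a_{n-2} = 0,  where D(n) = (r+n)(r+n-1) + (1/3)(r+n) + (-5/3).
  a_n = [-3 a_{n-1} + 1 a_{n-2}] / D(n).
Since the indicial polynomial factors as (r - r_1)(r - r_2), D(n) = (r_1 + n - r_1)(r_1 + n - r_2) = n(n + 8/3).
Evaluating step by step (a_0 = 1):
  n = 1: D(1) = 1(1 + 8/3) = 11/3; numerator = -3(1) = -3; a_1 = (-3)/(11/3) = -9/11
  n = 2: D(2) = 2(2 + 8/3) = 28/3; numerator = -3(-9/11) + 1(1) = 38/11; a_2 = (38/11)/(28/3) = 57/154
  n = 3: D(3) = 3(3 + 8/3) = 17; numerator = -3(57/154) + 1(-9/11) = -27/14; a_3 = (-27/14)/(17) = -27/238
  n = 4: D(4) = 4(4 + 8/3) = 80/3; numerator = -3(-27/238) + 1(57/154) = 930/1309; a_4 = (930/1309)/(80/3) = 279/10472

r = 5/3; a_0 = 1; a_1 = -9/11; a_2 = 57/154; a_3 = -27/238; a_4 = 279/10472


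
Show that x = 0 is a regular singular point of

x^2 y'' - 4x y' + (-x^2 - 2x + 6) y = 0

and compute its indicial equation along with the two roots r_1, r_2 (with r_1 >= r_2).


Divide by x^2 to reach normal form y'' + P_1(x) y' + P_2(x) y = 0 with P_1(x) = -4/x and P_2(x) = -1 - 2/x + 6/x^2.
x = 0 is a singular point because the y'-coefficient -4/x has a pole at x = 0 and the y-coefficient -1 - 2/x + 6/x^2 has a pole at x = 0.
It is a regular singular point because x P_1(x) = p(x) = -4 and x^2 P_2(x) = q(x) = -x^2 - 2x + 6 are polynomials, hence analytic at x = 0.
p(0) = -4,  q(0) = 6.
Indicial equation: r(r-1) + p(0) r + q(0) = 0, i.e. r^2 + (p(0) - 1) r + q(0) = 0, i.e. r^2 - 5 r + 6 = 0.
Discriminant: (-5)^2 - 4(6) = 1, so r = (5 ± 1)/2.
Solving: r_1 = 3, r_2 = 2.

indicial: r^2 - 5 r + 6 = 0; roots r_1 = 3, r_2 = 2


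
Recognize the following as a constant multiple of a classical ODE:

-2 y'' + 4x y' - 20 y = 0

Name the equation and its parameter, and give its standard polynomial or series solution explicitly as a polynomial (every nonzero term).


All three coefficients share the factor -2; dividing through by -2 gives  y'' - 2x y' + 10 y = 0.
This matches the Hermite equation y'' - 2x y' + 2n y = 0 with 2n = 10, so n = 5; the polynomial solution is H_5(x).
With y = sum_k a_k x^k, matching x^k gives (k+2)(k+1) a_{k+2} = 2(k - n) a_k = 2(k - 5) a_k. The right side vanishes at k = 5, so the series with the parity of 5 terminates at degree 5.
Standard normalization: leading coefficient of H_n is 2^n, so a_5 = 2^5 = 32. Work downward with a_k = (k+1)(k+2) a_{k+2} / (2(k - n)):
  a_3 = (4)(5)(32) / (2(3 - 5)) = 640/(-4) = -160
  a_1 = (2)(3)(-160) / (2(1 - 5)) = -960/(-8) = 120
Hence H_5(x) = 32 x^5 - 160 x^3 + 120 x.

H_5(x); series = 32 x^5 - 160 x^3 + 120 x


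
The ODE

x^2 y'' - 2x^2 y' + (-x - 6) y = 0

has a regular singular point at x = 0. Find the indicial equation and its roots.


Divide by x^2 to reach normal form y'' + P_1(x) y' + P_2(x) y = 0 with P_1(x) = -2 and P_2(x) = -1/x - 6/x^2.
x = 0 is a singular point because the y-coefficient -1/x - 6/x^2 has a pole at x = 0.
It is a regular singular point because x P_1(x) = p(x) = -2x and x^2 P_2(x) = q(x) = -x - 6 are polynomials, hence analytic at x = 0.
p(0) = 0,  q(0) = -6.
Indicial equation: r(r-1) + p(0) r + q(0) = 0, i.e. r^2 + (p(0) - 1) r + q(0) = 0, i.e. r^2 - 1 r - 6 = 0.
Discriminant: (-1)^2 - 4(-6) = 25, so r = (1 ± 5)/2.
Solving: r_1 = 3, r_2 = -2.

indicial: r^2 - 1 r - 6 = 0; roots r_1 = 3, r_2 = -2


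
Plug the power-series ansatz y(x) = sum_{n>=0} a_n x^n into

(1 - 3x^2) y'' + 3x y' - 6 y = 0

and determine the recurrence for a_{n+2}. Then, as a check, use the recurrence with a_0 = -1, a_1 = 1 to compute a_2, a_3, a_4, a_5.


Substitute y = sum_n a_n x^n.
(1 - 3 x^2) y'' contributes (n+2)(n+1) a_{n+2} - 3 n(n-1) a_n at x^n.
3 x y'(x) contributes 3 n a_n at x^n.
-6 y(x) contributes -6 a_n at x^n.
Matching x^n: (n+2)(n+1) a_{n+2} + (-3 n(n-1) + 3 n - 6) a_n = 0.
Thus a_{n+2} = (3 n(n-1) - 3 n + 6) / ((n+1)(n+2)) * a_n.

Check with a_0 = -1, a_1 = 1 (apply the recurrence for n = 0, 1, 2, 3): a_0 = -1, a_1 = 1, a_2 = -3, a_3 = 1/2, a_4 = -3/2, a_5 = 3/8.

a_(n+2) = (3 n(n-1) - 3 n + 6) / ((n+1)(n+2)) * a_n; check: a_0 = -1, a_1 = 1, a_2 = -3, a_3 = 1/2, a_4 = -3/2, a_5 = 3/8


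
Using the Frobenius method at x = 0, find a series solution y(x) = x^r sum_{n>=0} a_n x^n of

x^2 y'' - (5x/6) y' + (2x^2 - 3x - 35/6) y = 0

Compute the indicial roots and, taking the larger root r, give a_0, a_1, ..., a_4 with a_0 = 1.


Write in Frobenius form y'' + (p(x)/x) y' + (q(x)/x^2) y = 0:
  p(x) = -5/6,  q(x) = 2x^2 - 3x - 35/6.
Indicial equation: r(r-1) + (-5/6) r + (-35/6) = 0 -> roots r_1 = 7/2, r_2 = -5/3.
Take r = r_1 = 7/2. Let y(x) = x^r sum_{n>=0} a_n x^n with a_0 = 1.
Substitute y = x^r sum a_n x^n and match x^{r+n}. The recurrence is
  D(n) a_n - 3 a_{n-1} + 2 a_{n-2} = 0,  where D(n) = (r+n)(r+n-1) + (-5/6)(r+n) + (-35/6).
  a_n = [3 a_{n-1} - 2 a_{n-2}] / D(n).
Since the indicial polynomial factors as (r - r_1)(r - r_2), D(n) = (r_1 + n - r_1)(r_1 + n - r_2) = n(n + 31/6).
Evaluating step by step (a_0 = 1):
  n = 1: D(1) = 1(1 + 31/6) = 37/6; numerator = 3(1) = 3; a_1 = (3)/(37/6) = 18/37
  n = 2: D(2) = 2(2 + 31/6) = 43/3; numerator = 3(18/37) - 2(1) = -20/37; a_2 = (-20/37)/(43/3) = -60/1591
  n = 3: D(3) = 3(3 + 31/6) = 49/2; numerator = 3(-60/1591) - 2(18/37) = -1728/1591; a_3 = (-1728/1591)/(49/2) = -3456/77959
  n = 4: D(4) = 4(4 + 31/6) = 110/3; numerator = 3(-3456/77959) - 2(-60/1591) = -4488/77959; a_4 = (-4488/77959)/(110/3) = -612/389795

r = 7/2; a_0 = 1; a_1 = 18/37; a_2 = -60/1591; a_3 = -3456/77959; a_4 = -612/389795


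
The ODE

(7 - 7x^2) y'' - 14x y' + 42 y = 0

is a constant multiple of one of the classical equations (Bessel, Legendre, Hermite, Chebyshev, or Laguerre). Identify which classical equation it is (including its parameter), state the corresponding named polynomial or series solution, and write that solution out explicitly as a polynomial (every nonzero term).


All three coefficients share the factor 7; dividing through by 7 gives  (1 - x^2) y'' - 2x y' + 6 y = 0.
This matches the Legendre equation (1 - x^2) y'' - 2x y' + n(n+1) y = 0 (note the -2x y' term) with n(n+1) = 6, so n = 2; the polynomial solution is P_2(x).
With y = sum_k a_k x^k, matching x^k gives (k+2)(k+1) a_{k+2} = [k(k+1) - n(n+1)] a_k = (k - 2)(k + 3) a_k. The right side vanishes at k = 2, so the series with the parity of 2 terminates at degree 2.
Standard normalization (P_n(1) = 1): leading coefficient (2n)!/(2^n (n!)^2) = 24/(4*4) = 3/2, so a_2 = 3/2. Work downward with a_k = (k+1)(k+2) a_{k+2} / ((k - 2)(k + 3)):
  a_0 = (1)(2)(3/2) / ((0 - 2)(0 + 3)) = 3/(-6) = -1/2
Hence P_2(x) = 3 x^2/2 - 1/2.

P_2(x); series = 3 x^2/2 - 1/2


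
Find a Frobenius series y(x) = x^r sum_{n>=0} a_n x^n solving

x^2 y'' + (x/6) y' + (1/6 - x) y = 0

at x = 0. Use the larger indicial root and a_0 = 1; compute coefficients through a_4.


Write in Frobenius form y'' + (p(x)/x) y' + (q(x)/x^2) y = 0:
  p(x) = 1/6,  q(x) = 1/6 - x.
Indicial equation: r(r-1) + (1/6) r + (1/6) = 0 -> roots r_1 = 1/2, r_2 = 1/3.
Take r = r_1 = 1/2. Let y(x) = x^r sum_{n>=0} a_n x^n with a_0 = 1.
Substitute y = x^r sum a_n x^n and match x^{r+n}. The recurrence is
  D(n) a_n - 1 a_{n-1} = 0,  where D(n) = (r+n)(r+n-1) + (1/6)(r+n) + (1/6).
  a_n = 1 / D(n) * a_{n-1}.
Since the indicial polynomial factors as (r - r_1)(r - r_2), D(n) = (r_1 + n - r_1)(r_1 + n - r_2) = n(n + 1/6).
Evaluating step by step (a_0 = 1):
  n = 1: D(1) = 1(1 + 1/6) = 7/6; numerator = 1(1) = 1; a_1 = (1)/(7/6) = 6/7
  n = 2: D(2) = 2(2 + 1/6) = 13/3; numerator = 1(6/7) = 6/7; a_2 = (6/7)/(13/3) = 18/91
  n = 3: D(3) = 3(3 + 1/6) = 19/2; numerator = 1(18/91) = 18/91; a_3 = (18/91)/(19/2) = 36/1729
  n = 4: D(4) = 4(4 + 1/6) = 50/3; numerator = 1(36/1729) = 36/1729; a_4 = (36/1729)/(50/3) = 54/43225

r = 1/2; a_0 = 1; a_1 = 6/7; a_2 = 18/91; a_3 = 36/1729; a_4 = 54/43225


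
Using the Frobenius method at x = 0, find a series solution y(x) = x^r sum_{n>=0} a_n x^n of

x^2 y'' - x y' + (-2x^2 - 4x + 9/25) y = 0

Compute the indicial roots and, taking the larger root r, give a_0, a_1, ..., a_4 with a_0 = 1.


Write in Frobenius form y'' + (p(x)/x) y' + (q(x)/x^2) y = 0:
  p(x) = -1,  q(x) = -2x^2 - 4x + 9/25.
Indicial equation: r(r-1) + (-1) r + (9/25) = 0 -> roots r_1 = 9/5, r_2 = 1/5.
Take r = r_1 = 9/5. Let y(x) = x^r sum_{n>=0} a_n x^n with a_0 = 1.
Substitute y = x^r sum a_n x^n and match x^{r+n}. The recurrence is
  D(n) a_n - 4 a_{n-1} - 2 a_{n-2} = 0,  where D(n) = (r+n)(r+n-1) + (-1)(r+n) + (9/25).
  a_n = [4 a_{n-1} + 2 a_{n-2}] / D(n).
Since the indicial polynomial factors as (r - r_1)(r - r_2), D(n) = (r_1 + n - r_1)(r_1 + n - r_2) = n(n + 8/5).
Evaluating step by step (a_0 = 1):
  n = 1: D(1) = 1(1 + 8/5) = 13/5; numerator = 4(1) = 4; a_1 = (4)/(13/5) = 20/13
  n = 2: D(2) = 2(2 + 8/5) = 36/5; numerator = 4(20/13) + 2(1) = 106/13; a_2 = (106/13)/(36/5) = 265/234
  n = 3: D(3) = 3(3 + 8/5) = 69/5; numerator = 4(265/234) + 2(20/13) = 890/117; a_3 = (890/117)/(69/5) = 4450/8073
  n = 4: D(4) = 4(4 + 8/5) = 112/5; numerator = 4(4450/8073) + 2(265/234) = 36085/8073; a_4 = (36085/8073)/(112/5) = 25775/129168

r = 9/5; a_0 = 1; a_1 = 20/13; a_2 = 265/234; a_3 = 4450/8073; a_4 = 25775/129168


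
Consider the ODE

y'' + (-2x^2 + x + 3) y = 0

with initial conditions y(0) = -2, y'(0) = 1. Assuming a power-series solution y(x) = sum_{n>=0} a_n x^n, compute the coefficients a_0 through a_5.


Ansatz: y(x) = sum_{n>=0} a_n x^n, so y'(x) = sum_{n>=1} n a_n x^(n-1) and y''(x) = sum_{n>=2} n(n-1) a_n x^(n-2).
Substitute into P(x) y'' + Q(x) y' + R(x) y = 0 with P(x) = 1, Q(x) = 0, R(x) = -2x^2 + x + 3, and match powers of x.
Initial conditions: a_0 = -2, a_1 = 1.
Setting the coefficient of each power of x to zero and solving order by order (substituting the coefficients already found):
  x^0: 2 a_2 + 3 a_0 = 0  ->  2 a_2 = -3 a_0 = 6  ->  a_2 = 3
  x^1: 6 a_3 + 3 a_1 + a_0 = 0  ->  6 a_3 = -3 a_1 - a_0 = -1  ->  a_3 = -1/6
  x^2: 12 a_4 + 3 a_2 + a_1 - 2 a_0 = 0  ->  12 a_4 = -3 a_2 - a_1 + 2 a_0 = -14  ->  a_4 = -7/6
  x^3: 20 a_5 + 3 a_3 + a_2 - 2 a_1 = 0  ->  20 a_5 = -3 a_3 - a_2 + 2 a_1 = -1/2  ->  a_5 = -1/40
Truncated series: y(x) = -2 + x + 3 x^2 - (1/6) x^3 - (7/6) x^4 - (1/40) x^5 + O(x^6).

a_0 = -2; a_1 = 1; a_2 = 3; a_3 = -1/6; a_4 = -7/6; a_5 = -1/40


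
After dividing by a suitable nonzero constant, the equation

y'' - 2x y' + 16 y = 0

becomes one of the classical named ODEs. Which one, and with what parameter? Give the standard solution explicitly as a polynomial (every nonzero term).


The equation is already in a standard form:  y'' - 2x y' + 16 y = 0.
This matches the Hermite equation y'' - 2x y' + 2n y = 0 with 2n = 16, so n = 8; the polynomial solution is H_8(x).
With y = sum_k a_k x^k, matching x^k gives (k+2)(k+1) a_{k+2} = 2(k - n) a_k = 2(k - 8) a_k. The right side vanishes at k = 8, so the series with the parity of 8 terminates at degree 8.
Standard normalization: leading coefficient of H_n is 2^n, so a_8 = 2^8 = 256. Work downward with a_k = (k+1)(k+2) a_{k+2} / (2(k - n)):
  a_6 = (7)(8)(256) / (2(6 - 8)) = 14336/(-4) = -3584
  a_4 = (5)(6)(-3584) / (2(4 - 8)) = -107520/(-8) = 13440
  a_2 = (3)(4)(13440) / (2(2 - 8)) = 161280/(-12) = -13440
  a_0 = (1)(2)(-13440) / (2(0 - 8)) = -26880/(-16) = 1680
Hence H_8(x) = 256 x^8 - 3584 x^6 + 13440 x^4 - 13440 x^2 + 1680.

H_8(x); series = 256 x^8 - 3584 x^6 + 13440 x^4 - 13440 x^2 + 1680


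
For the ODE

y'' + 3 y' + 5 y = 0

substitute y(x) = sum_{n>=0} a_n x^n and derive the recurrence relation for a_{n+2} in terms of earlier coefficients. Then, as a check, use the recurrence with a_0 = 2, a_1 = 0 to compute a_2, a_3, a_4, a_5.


Substitute y = sum_n a_n x^n.
y''(x) has coefficient (n+2)(n+1) a_{n+2} at x^n;
3 y'(x) has coefficient 3 (n+1) a_{n+1} at x^n;
5 y(x) has coefficient 5 a_n at x^n.
Matching x^n: (n+2)(n+1) a_{n+2} + 3 (n+1) a_{n+1} + 5 a_n = 0.
Thus a_{n+2} = [-3 (n+1) a_{n+1} - 5 a_n] / ((n+1)(n+2)).

Check with a_0 = 2, a_1 = 0 (apply the recurrence for n = 0, 1, 2, 3): a_0 = 2, a_1 = 0, a_2 = -5, a_3 = 5, a_4 = -5/3, a_5 = -1/4.

a_(n+2) = [-3 (n+1) a_(n+1) - 5 a_n] / ((n+1)(n+2)); check: a_0 = 2, a_1 = 0, a_2 = -5, a_3 = 5, a_4 = -5/3, a_5 = -1/4


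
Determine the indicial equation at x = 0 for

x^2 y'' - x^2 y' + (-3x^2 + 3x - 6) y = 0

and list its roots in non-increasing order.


Divide by x^2 to reach normal form y'' + P_1(x) y' + P_2(x) y = 0 with P_1(x) = -1 and P_2(x) = -3 + 3/x - 6/x^2.
x = 0 is a singular point because the y-coefficient -3 + 3/x - 6/x^2 has a pole at x = 0.
It is a regular singular point because x P_1(x) = p(x) = -x and x^2 P_2(x) = q(x) = -3x^2 + 3x - 6 are polynomials, hence analytic at x = 0.
p(0) = 0,  q(0) = -6.
Indicial equation: r(r-1) + p(0) r + q(0) = 0, i.e. r^2 + (p(0) - 1) r + q(0) = 0, i.e. r^2 - 1 r - 6 = 0.
Discriminant: (-1)^2 - 4(-6) = 25, so r = (1 ± 5)/2.
Solving: r_1 = 3, r_2 = -2.

indicial: r^2 - 1 r - 6 = 0; roots r_1 = 3, r_2 = -2


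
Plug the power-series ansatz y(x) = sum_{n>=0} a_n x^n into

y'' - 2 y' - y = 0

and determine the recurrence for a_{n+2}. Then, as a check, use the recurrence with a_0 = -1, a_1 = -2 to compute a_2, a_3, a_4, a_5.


Substitute y = sum_n a_n x^n.
y''(x) has coefficient (n+2)(n+1) a_{n+2} at x^n;
-2 y'(x) has coefficient -2 (n+1) a_{n+1} at x^n;
-y(x) has coefficient -1 a_n at x^n.
Matching x^n: (n+2)(n+1) a_{n+2} - 2 (n+1) a_{n+1} - 1 a_n = 0.
Thus a_{n+2} = [2 (n+1) a_{n+1} + 1 a_n] / ((n+1)(n+2)).

Check with a_0 = -1, a_1 = -2 (apply the recurrence for n = 0, 1, 2, 3): a_0 = -1, a_1 = -2, a_2 = -5/2, a_3 = -2, a_4 = -29/24, a_5 = -7/12.

a_(n+2) = [2 (n+1) a_(n+1) + 1 a_n] / ((n+1)(n+2)); check: a_0 = -1, a_1 = -2, a_2 = -5/2, a_3 = -2, a_4 = -29/24, a_5 = -7/12


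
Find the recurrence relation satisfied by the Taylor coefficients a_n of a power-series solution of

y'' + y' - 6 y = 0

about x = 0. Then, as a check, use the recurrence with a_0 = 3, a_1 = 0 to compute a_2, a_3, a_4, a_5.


Substitute y = sum_n a_n x^n.
y''(x) has coefficient (n+2)(n+1) a_{n+2} at x^n;
y'(x) has coefficient (n+1) a_{n+1} at x^n;
-6 y(x) has coefficient -6 a_n at x^n.
Matching x^n: (n+2)(n+1) a_{n+2} + (n+1) a_{n+1} - 6 a_n = 0.
Thus a_{n+2} = [-(n+1) a_{n+1} + 6 a_n] / ((n+1)(n+2)).

Check with a_0 = 3, a_1 = 0 (apply the recurrence for n = 0, 1, 2, 3): a_0 = 3, a_1 = 0, a_2 = 9, a_3 = -3, a_4 = 21/4, a_5 = -39/20.

a_(n+2) = [-(n+1) a_(n+1) + 6 a_n] / ((n+1)(n+2)); check: a_0 = 3, a_1 = 0, a_2 = 9, a_3 = -3, a_4 = 21/4, a_5 = -39/20


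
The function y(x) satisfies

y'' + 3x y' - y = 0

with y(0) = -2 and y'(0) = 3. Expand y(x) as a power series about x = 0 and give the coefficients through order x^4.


Ansatz: y(x) = sum_{n>=0} a_n x^n, so y'(x) = sum_{n>=1} n a_n x^(n-1) and y''(x) = sum_{n>=2} n(n-1) a_n x^(n-2).
Substitute into P(x) y'' + Q(x) y' + R(x) y = 0 with P(x) = 1, Q(x) = 3x, R(x) = -1, and match powers of x.
Initial conditions: a_0 = -2, a_1 = 3.
Setting the coefficient of each power of x to zero and solving order by order (substituting the coefficients already found):
  x^0: 2 a_2 - a_0 = 0  ->  2 a_2 = a_0 = -2  ->  a_2 = -1
  x^1: 6 a_3 + 2 a_1 = 0  ->  6 a_3 = -2 a_1 = -6  ->  a_3 = -1
  x^2: 12 a_4 + 5 a_2 = 0  ->  12 a_4 = -5 a_2 = 5  ->  a_4 = 5/12
Truncated series: y(x) = -2 + 3 x - x^2 - x^3 + (5/12) x^4 + O(x^5).

a_0 = -2; a_1 = 3; a_2 = -1; a_3 = -1; a_4 = 5/12


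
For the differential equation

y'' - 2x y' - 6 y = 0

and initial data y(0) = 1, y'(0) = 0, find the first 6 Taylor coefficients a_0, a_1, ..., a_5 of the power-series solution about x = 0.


Ansatz: y(x) = sum_{n>=0} a_n x^n, so y'(x) = sum_{n>=1} n a_n x^(n-1) and y''(x) = sum_{n>=2} n(n-1) a_n x^(n-2).
Substitute into P(x) y'' + Q(x) y' + R(x) y = 0 with P(x) = 1, Q(x) = -2x, R(x) = -6, and match powers of x.
Initial conditions: a_0 = 1, a_1 = 0.
Setting the coefficient of each power of x to zero and solving order by order (substituting the coefficients already found):
  x^0: 2 a_2 - 6 a_0 = 0  ->  2 a_2 = 6 a_0 = 6  ->  a_2 = 3
  x^1: 6 a_3 - 8 a_1 = 0  ->  6 a_3 = 8 a_1 = 0  ->  a_3 = 0
  x^2: 12 a_4 - 10 a_2 = 0  ->  12 a_4 = 10 a_2 = 30  ->  a_4 = 5/2
  x^3: 20 a_5 - 12 a_3 = 0  ->  20 a_5 = 12 a_3 = 0  ->  a_5 = 0
Truncated series: y(x) = 1 + 3 x^2 + (5/2) x^4 + O(x^6).

a_0 = 1; a_1 = 0; a_2 = 3; a_3 = 0; a_4 = 5/2; a_5 = 0


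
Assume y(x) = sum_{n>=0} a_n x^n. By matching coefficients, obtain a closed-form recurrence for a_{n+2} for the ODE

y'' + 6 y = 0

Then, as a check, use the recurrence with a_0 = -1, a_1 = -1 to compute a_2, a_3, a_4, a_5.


Substitute y = sum_n a_n x^n into y'' + (const) y = 0.
y''(x) = sum_{n>=0} (n+2)(n+1) a_{n+2} x^n.
The ODE becomes sum_n [(n+2)(n+1) a_{n+2} + 6 a_n] x^n = 0.
Setting each coefficient to zero gives the recurrence:
  (n+2)(n+1) a_{n+2} + 6 a_n = 0,
  a_{n+2} = -6 / ((n+1)(n+2)) a_n.

Check with a_0 = -1, a_1 = -1 (apply the recurrence for n = 0, 1, 2, 3): a_0 = -1, a_1 = -1, a_2 = 3, a_3 = 1, a_4 = -3/2, a_5 = -3/10.

a_{n+2} = -6/((n+1)(n+2)) * a_n; check: a_0 = -1, a_1 = -1, a_2 = 3, a_3 = 1, a_4 = -3/2, a_5 = -3/10


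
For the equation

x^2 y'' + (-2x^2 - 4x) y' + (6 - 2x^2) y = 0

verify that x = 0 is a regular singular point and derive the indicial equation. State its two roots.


Divide by x^2 to reach normal form y'' + P_1(x) y' + P_2(x) y = 0 with P_1(x) = -2 - 4/x and P_2(x) = -2 + 6/x^2.
x = 0 is a singular point because the y'-coefficient -2 - 4/x has a pole at x = 0 and the y-coefficient -2 + 6/x^2 has a pole at x = 0.
It is a regular singular point because x P_1(x) = p(x) = -2x - 4 and x^2 P_2(x) = q(x) = 6 - 2x^2 are polynomials, hence analytic at x = 0.
p(0) = -4,  q(0) = 6.
Indicial equation: r(r-1) + p(0) r + q(0) = 0, i.e. r^2 + (p(0) - 1) r + q(0) = 0, i.e. r^2 - 5 r + 6 = 0.
Discriminant: (-5)^2 - 4(6) = 1, so r = (5 ± 1)/2.
Solving: r_1 = 3, r_2 = 2.

indicial: r^2 - 5 r + 6 = 0; roots r_1 = 3, r_2 = 2


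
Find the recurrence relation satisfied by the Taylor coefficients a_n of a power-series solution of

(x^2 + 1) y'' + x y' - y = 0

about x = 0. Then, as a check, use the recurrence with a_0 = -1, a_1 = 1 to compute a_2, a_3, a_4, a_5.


Substitute y = sum_n a_n x^n.
(1 + 1 x^2) y'' contributes (n+2)(n+1) a_{n+2} + n(n-1) a_n at x^n.
x y'(x) contributes n a_n at x^n.
-y(x) contributes -1 a_n at x^n.
Matching x^n: (n+2)(n+1) a_{n+2} + (n(n-1) + n - 1) a_n = 0.
Thus a_{n+2} = (-n(n-1) - n + 1) / ((n+1)(n+2)) * a_n.

Check with a_0 = -1, a_1 = 1 (apply the recurrence for n = 0, 1, 2, 3): a_0 = -1, a_1 = 1, a_2 = -1/2, a_3 = 0, a_4 = 1/8, a_5 = 0.

a_(n+2) = (-n(n-1) - n + 1) / ((n+1)(n+2)) * a_n; check: a_0 = -1, a_1 = 1, a_2 = -1/2, a_3 = 0, a_4 = 1/8, a_5 = 0


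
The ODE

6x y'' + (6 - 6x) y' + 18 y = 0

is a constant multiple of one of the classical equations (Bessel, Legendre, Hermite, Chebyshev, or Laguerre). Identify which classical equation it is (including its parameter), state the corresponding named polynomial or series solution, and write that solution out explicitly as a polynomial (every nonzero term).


All three coefficients share the factor 6; dividing through by 6 gives  x y'' + (1 - x) y' + 3 y = 0.
This matches the Laguerre equation x y'' + (1 - x) y' + n y = 0 with n = 3; the polynomial solution is L_3(x).
With y = sum_k a_k x^k, matching x^k gives (k+1)k a_{k+1} + (k+1) a_{k+1} - k a_k + n a_k = 0, i.e. (k+1)^2 a_{k+1} = (k - n) a_k = (k - 3) a_k. The right side vanishes at k = 3, so the series terminates at degree 3.
Standard normalization L_n(0) = 1 gives a_0 = 1. Work upward with a_{k+1} = (k - 3) a_k / (k+1)^2:
  a_1 = (0 - 3)(1) / 1^2 = -3/1 = -3
  a_2 = (1 - 3)(-3) / 2^2 = 6/4 = 3/2
  a_3 = (2 - 3)(3/2) / 3^2 = (-3/2)/9 = -1/6
Hence L_3(x) = -x^3/6 + 3 x^2/2 - 3 x + 1.

L_3(x); series = -x^3/6 + 3 x^2/2 - 3 x + 1


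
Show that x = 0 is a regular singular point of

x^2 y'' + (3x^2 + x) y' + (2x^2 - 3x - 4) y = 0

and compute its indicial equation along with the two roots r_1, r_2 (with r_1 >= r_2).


Divide by x^2 to reach normal form y'' + P_1(x) y' + P_2(x) y = 0 with P_1(x) = 3 + 1/x and P_2(x) = 2 - 3/x - 4/x^2.
x = 0 is a singular point because the y'-coefficient 3 + 1/x has a pole at x = 0 and the y-coefficient 2 - 3/x - 4/x^2 has a pole at x = 0.
It is a regular singular point because x P_1(x) = p(x) = 3x + 1 and x^2 P_2(x) = q(x) = 2x^2 - 3x - 4 are polynomials, hence analytic at x = 0.
p(0) = 1,  q(0) = -4.
Indicial equation: r(r-1) + p(0) r + q(0) = 0, i.e. r^2 + (p(0) - 1) r + q(0) = 0, i.e. r^2 - 4 = 0.
Discriminant: (0)^2 - 4(-4) = 16, so r = (0 ± 4)/2.
Solving: r_1 = 2, r_2 = -2.

indicial: r^2 - 4 = 0; roots r_1 = 2, r_2 = -2


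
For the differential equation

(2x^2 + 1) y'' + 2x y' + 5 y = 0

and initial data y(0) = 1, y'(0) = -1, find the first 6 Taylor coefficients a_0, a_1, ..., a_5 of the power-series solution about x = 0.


Ansatz: y(x) = sum_{n>=0} a_n x^n, so y'(x) = sum_{n>=1} n a_n x^(n-1) and y''(x) = sum_{n>=2} n(n-1) a_n x^(n-2).
Substitute into P(x) y'' + Q(x) y' + R(x) y = 0 with P(x) = 2x^2 + 1, Q(x) = 2x, R(x) = 5, and match powers of x.
Initial conditions: a_0 = 1, a_1 = -1.
Setting the coefficient of each power of x to zero and solving order by order (substituting the coefficients already found):
  x^0: 2 a_2 + 5 a_0 = 0  ->  2 a_2 = -5 a_0 = -5  ->  a_2 = -5/2
  x^1: 6 a_3 + 7 a_1 = 0  ->  6 a_3 = -7 a_1 = 7  ->  a_3 = 7/6
  x^2: 12 a_4 + 13 a_2 = 0  ->  12 a_4 = -13 a_2 = 65/2  ->  a_4 = 65/24
  x^3: 20 a_5 + 23 a_3 = 0  ->  20 a_5 = -23 a_3 = -161/6  ->  a_5 = -161/120
Truncated series: y(x) = 1 - x - (5/2) x^2 + (7/6) x^3 + (65/24) x^4 - (161/120) x^5 + O(x^6).

a_0 = 1; a_1 = -1; a_2 = -5/2; a_3 = 7/6; a_4 = 65/24; a_5 = -161/120


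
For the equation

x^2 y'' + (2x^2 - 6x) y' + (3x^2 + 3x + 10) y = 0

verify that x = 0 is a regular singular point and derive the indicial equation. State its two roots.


Divide by x^2 to reach normal form y'' + P_1(x) y' + P_2(x) y = 0 with P_1(x) = 2 - 6/x and P_2(x) = 3 + 3/x + 10/x^2.
x = 0 is a singular point because the y'-coefficient 2 - 6/x has a pole at x = 0 and the y-coefficient 3 + 3/x + 10/x^2 has a pole at x = 0.
It is a regular singular point because x P_1(x) = p(x) = 2x - 6 and x^2 P_2(x) = q(x) = 3x^2 + 3x + 10 are polynomials, hence analytic at x = 0.
p(0) = -6,  q(0) = 10.
Indicial equation: r(r-1) + p(0) r + q(0) = 0, i.e. r^2 + (p(0) - 1) r + q(0) = 0, i.e. r^2 - 7 r + 10 = 0.
Discriminant: (-7)^2 - 4(10) = 9, so r = (7 ± 3)/2.
Solving: r_1 = 5, r_2 = 2.

indicial: r^2 - 7 r + 10 = 0; roots r_1 = 5, r_2 = 2


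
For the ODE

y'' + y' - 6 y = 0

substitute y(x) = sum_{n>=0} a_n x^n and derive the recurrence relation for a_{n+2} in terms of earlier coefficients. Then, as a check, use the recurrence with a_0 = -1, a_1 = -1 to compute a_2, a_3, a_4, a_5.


Substitute y = sum_n a_n x^n.
y''(x) has coefficient (n+2)(n+1) a_{n+2} at x^n;
y'(x) has coefficient (n+1) a_{n+1} at x^n;
-6 y(x) has coefficient -6 a_n at x^n.
Matching x^n: (n+2)(n+1) a_{n+2} + (n+1) a_{n+1} - 6 a_n = 0.
Thus a_{n+2} = [-(n+1) a_{n+1} + 6 a_n] / ((n+1)(n+2)).

Check with a_0 = -1, a_1 = -1 (apply the recurrence for n = 0, 1, 2, 3): a_0 = -1, a_1 = -1, a_2 = -5/2, a_3 = -1/6, a_4 = -29/24, a_5 = 23/120.

a_(n+2) = [-(n+1) a_(n+1) + 6 a_n] / ((n+1)(n+2)); check: a_0 = -1, a_1 = -1, a_2 = -5/2, a_3 = -1/6, a_4 = -29/24, a_5 = 23/120


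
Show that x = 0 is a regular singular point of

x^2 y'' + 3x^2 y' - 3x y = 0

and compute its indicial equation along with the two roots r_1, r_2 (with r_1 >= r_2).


Divide by x^2 to reach normal form y'' + P_1(x) y' + P_2(x) y = 0 with P_1(x) = 3 and P_2(x) = -3/x.
x = 0 is a singular point because the y-coefficient -3/x has a pole at x = 0.
It is a regular singular point because x P_1(x) = p(x) = 3x and x^2 P_2(x) = q(x) = -3x are polynomials, hence analytic at x = 0.
p(0) = 0,  q(0) = 0.
Indicial equation: r(r-1) + p(0) r + q(0) = 0, i.e. r^2 + (p(0) - 1) r + q(0) = 0, i.e. r^2 - 1 r = 0.
Discriminant: (-1)^2 - 4(0) = 1, so r = (1 ± 1)/2.
Solving: r_1 = 1, r_2 = 0.

indicial: r^2 - 1 r = 0; roots r_1 = 1, r_2 = 0
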